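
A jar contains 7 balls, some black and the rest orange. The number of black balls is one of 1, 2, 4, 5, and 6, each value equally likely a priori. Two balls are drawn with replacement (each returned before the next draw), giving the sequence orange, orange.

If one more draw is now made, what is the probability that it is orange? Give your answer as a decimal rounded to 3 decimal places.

0.718

For each hypothesis, P(data | H) works out to: P(data | r = 1) = (6/7)(6/7) = 36/49; P(data | r = 2) = (5/7)(5/7) = 25/49; P(data | r = 4) = (3/7)(3/7) = 9/49; P(data | r = 5) = (2/7)(2/7) = 4/49; P(data | r = 6) = (1/7)(1/7) = 1/49.
Multiplying each by its prior: 1/5 · 36/49 = 36/245, 1/5 · 25/49 = 5/49, 1/5 · 9/49 = 9/245, 1/5 · 4/49 = 4/245, 1/5 · 1/49 = 1/245; with total 15/49.
Normalising, the posterior is P(r = 1 | data) = 12/25, P(r = 2 | data) = 1/3, P(r = 4 | data) = 3/25, P(r = 5 | data) = 4/75, P(r = 6 | data) = 1/75.
Averaging over the posterior, P(orange next | data) = (6/7)(12/25) + (5/7)(1/3) + (3/7)(3/25) + (2/7)(4/75) + (1/7)(1/75) = 377/525.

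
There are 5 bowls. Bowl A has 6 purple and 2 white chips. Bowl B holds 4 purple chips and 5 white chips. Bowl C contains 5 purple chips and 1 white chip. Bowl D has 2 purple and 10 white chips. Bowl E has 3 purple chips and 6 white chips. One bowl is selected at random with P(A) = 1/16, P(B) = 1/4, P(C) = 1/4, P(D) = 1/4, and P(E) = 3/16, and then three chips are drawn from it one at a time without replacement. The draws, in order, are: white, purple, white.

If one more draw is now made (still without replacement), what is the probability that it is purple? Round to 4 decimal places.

The likelihood of the observed sequence under each hypothesis: P(data | bowl A) = (2/8)(6/7)(1/6) = 0.035714; P(data | bowl B) = (5/9)(4/8)(4/7) = 0.15873; P(data | bowl C) = (1/6)(5/5)(0/4) = 0; P(data | bowl D) = (10/12)(2/11)(9/10) = 0.13636; P(data | bowl E) = (6/9)(3/8)(5/7) = 0.17857.
Weighting by the prior gives 1/16 · 0.035714 = 0.0022321, 1/4 · 0.15873 = 0.039683, 1/4 · 0 = 0, 1/4 · 0.13636 = 0.034091, 3/16 · 0.17857 = 0.033482; summing to 0.10949.
Dividing through by the total gives posterior P(bowl A | data) = 0.020387, P(bowl B | data) = 0.36244, P(bowl C | data) = 0, P(bowl D | data) = 0.31137, P(bowl E | data) = 0.30581.
The predictive probability is P(purple next | data) = (1)(0.020387) + (1/2)(0.36244) + (1/9)(0.31137) + (1/3)(0.30581) = 0.33814.

0.3381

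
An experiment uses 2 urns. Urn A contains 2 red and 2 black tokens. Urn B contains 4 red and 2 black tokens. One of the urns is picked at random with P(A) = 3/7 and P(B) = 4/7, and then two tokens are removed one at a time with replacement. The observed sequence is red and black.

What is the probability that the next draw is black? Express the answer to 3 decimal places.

0.410

Under each hypothesis, the probability of the observed sequence is: P(data | urn A) = (2/4)(2/4) = 1/4; P(data | urn B) = (4/6)(2/6) = 2/9.
Weighting by the prior gives 3/7 · 1/4 = 3/28, 4/7 · 2/9 = 8/63; with total 59/252.
The posterior is then P(urn A | data) = 27/59, P(urn B | data) = 32/59.
The predictive probability is P(black next | data) = (1/2)(27/59) + (1/3)(32/59) = 145/354.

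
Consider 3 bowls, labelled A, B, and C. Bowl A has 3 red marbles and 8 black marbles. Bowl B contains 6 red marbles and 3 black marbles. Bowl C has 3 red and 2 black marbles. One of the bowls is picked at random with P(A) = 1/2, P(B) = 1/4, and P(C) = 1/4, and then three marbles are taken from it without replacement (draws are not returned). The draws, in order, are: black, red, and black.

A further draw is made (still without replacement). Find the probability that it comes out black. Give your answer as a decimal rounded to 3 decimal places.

0.522

Compute the likelihood of the observed sequence for each case: P(data | bowl A) = (8/11)(3/10)(7/9) = 28/165; P(data | bowl B) = (3/9)(6/8)(2/7) = 1/14; P(data | bowl C) = (2/5)(3/4)(1/3) = 1/10.
Weighting by the prior gives 1/2 · 28/165 = 14/165, 1/4 · 1/14 = 1/56, 1/4 · 1/10 = 1/40; with total 59/462.
The posterior is then P(bowl A | data) = 0.66441, P(bowl B | data) = 0.13983, P(bowl C | data) = 0.19576.
The predictive probability is P(black next | data) = (3/4)(0.66441) + (1/6)(0.13983) + (0)(0.19576) = 0.52161.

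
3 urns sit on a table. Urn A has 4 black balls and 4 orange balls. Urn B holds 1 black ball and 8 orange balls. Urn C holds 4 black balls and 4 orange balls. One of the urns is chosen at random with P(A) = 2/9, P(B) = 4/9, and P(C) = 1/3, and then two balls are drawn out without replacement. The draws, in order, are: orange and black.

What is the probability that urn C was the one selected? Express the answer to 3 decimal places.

Compute the likelihood of the observed sequence for each case: P(data | urn A) = (4/8)(4/7) = 2/7; P(data | urn B) = (8/9)(1/8) = 1/9; P(data | urn C) = (4/8)(4/7) = 2/7.
Weighting by the prior gives 2/9 · 2/7 = 4/63, 4/9 · 1/9 = 4/81, 1/3 · 2/7 = 2/21; with total 118/567.
Hence P(urn C | data) = (2/21) / (118/567) = 27/59.

0.458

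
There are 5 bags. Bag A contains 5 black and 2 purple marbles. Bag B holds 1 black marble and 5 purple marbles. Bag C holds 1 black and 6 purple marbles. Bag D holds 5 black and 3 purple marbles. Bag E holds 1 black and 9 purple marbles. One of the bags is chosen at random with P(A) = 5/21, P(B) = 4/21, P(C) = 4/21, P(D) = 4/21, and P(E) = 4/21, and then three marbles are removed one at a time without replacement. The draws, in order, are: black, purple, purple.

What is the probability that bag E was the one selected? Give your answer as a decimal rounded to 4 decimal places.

For each hypothesis, P(data | H) works out to: P(data | bag A) = (5/7)(2/6)(1/5) = 1/21; P(data | bag B) = (1/6)(5/5)(4/4) = 1/6; P(data | bag C) = (1/7)(6/6)(5/5) = 1/7; P(data | bag D) = (5/8)(3/7)(2/6) = 5/56; P(data | bag E) = (1/10)(9/9)(8/8) = 1/10.
The prior-weighted likelihoods are 5/21 · 1/21 = 5/441, 4/21 · 1/6 = 2/63, 4/21 · 1/7 = 4/147, 4/21 · 5/56 = 5/294, 4/21 · 1/10 = 2/105; these sum to 67/630.
Hence P(bag E | data) = (2/105) / (67/630) = 12/67.

0.1791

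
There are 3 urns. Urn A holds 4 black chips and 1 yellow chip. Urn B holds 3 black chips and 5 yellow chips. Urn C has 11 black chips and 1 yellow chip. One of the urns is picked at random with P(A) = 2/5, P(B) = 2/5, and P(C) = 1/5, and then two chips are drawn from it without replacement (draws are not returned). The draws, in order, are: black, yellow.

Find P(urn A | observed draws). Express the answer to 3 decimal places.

The likelihood of the observed sequence under each hypothesis: P(data | urn A) = (4/5)(1/4) = 1/5; P(data | urn B) = (3/8)(5/7) = 15/56; P(data | urn C) = (11/12)(1/11) = 1/12.
Multiplying each by its prior: 2/5 · 1/5 = 2/25, 2/5 · 15/56 = 3/28, 1/5 · 1/12 = 1/60; summing to 107/525.
Hence P(urn A | data) = (2/25) / (107/525) = 42/107.

0.393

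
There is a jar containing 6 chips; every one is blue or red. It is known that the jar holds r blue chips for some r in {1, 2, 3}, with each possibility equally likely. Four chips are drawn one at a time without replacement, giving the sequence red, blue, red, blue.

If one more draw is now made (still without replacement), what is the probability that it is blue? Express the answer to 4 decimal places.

0.3000

Compute the likelihood of the observed sequence for each case: P(data | r = 1) = (5/6)(1/5)(4/4)(0/3) = 0; P(data | r = 2) = (4/6)(2/5)(3/4)(1/3) = 1/15; P(data | r = 3) = (3/6)(3/5)(2/4)(2/3) = 1/10.
Weighting by the prior gives 1/3 · 0 = 0, 1/3 · 1/15 = 1/45, 1/3 · 1/10 = 1/30; these sum to 1/18.
Dividing through by the total gives posterior P(r = 1 | data) = 0, P(r = 2 | data) = 2/5, P(r = 3 | data) = 3/5.
Averaging over the posterior, P(blue next | data) = (0)(2/5) + (1/2)(3/5) = 3/10.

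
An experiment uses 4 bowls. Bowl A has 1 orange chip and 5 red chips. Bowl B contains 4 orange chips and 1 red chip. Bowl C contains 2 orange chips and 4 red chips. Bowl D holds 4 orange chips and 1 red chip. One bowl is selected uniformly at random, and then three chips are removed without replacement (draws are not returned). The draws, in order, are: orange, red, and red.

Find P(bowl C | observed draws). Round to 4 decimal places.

0.5455

Under each hypothesis, the probability of the observed sequence is: P(data | bowl A) = (1/6)(5/5)(4/4) = 1/6; P(data | bowl B) = (4/5)(1/4)(0/3) = 0; P(data | bowl C) = (2/6)(4/5)(3/4) = 1/5; P(data | bowl D) = (4/5)(1/4)(0/3) = 0.
Weighting by the prior gives 1/4 · 1/6 = 1/24, 1/4 · 0 = 0, 1/4 · 1/5 = 1/20, 1/4 · 0 = 0; summing to 11/120.
Hence P(bowl C | data) = (1/20) / (11/120) = 6/11.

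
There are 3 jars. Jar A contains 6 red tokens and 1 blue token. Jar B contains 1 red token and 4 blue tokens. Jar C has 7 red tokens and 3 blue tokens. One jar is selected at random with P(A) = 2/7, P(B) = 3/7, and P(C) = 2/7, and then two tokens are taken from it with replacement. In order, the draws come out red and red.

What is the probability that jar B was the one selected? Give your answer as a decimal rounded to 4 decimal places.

Compute the likelihood of the observed sequence for each case: P(data | jar A) = (6/7)(6/7) = 0.73469; P(data | jar B) = (1/5)(1/5) = 0.04; P(data | jar C) = (7/10)(7/10) = 0.49.
Weighting by the prior gives 2/7 · 0.73469 = 0.20991, 3/7 · 0.04 = 0.017143, 2/7 · 0.49 = 0.14; these sum to 0.36706.
Therefore the posterior P(jar B | data) = (0.017143) / (0.36706) = 0.046704.

0.0467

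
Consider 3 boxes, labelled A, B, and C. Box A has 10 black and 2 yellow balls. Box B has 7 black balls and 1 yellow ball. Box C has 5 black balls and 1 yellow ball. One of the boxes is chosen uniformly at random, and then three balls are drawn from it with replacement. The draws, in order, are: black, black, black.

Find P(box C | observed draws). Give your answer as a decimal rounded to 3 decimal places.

Compute the likelihood of the observed sequence for each case: P(data | box A) = (10/12)(10/12)(10/12) = 0.5787; P(data | box B) = (7/8)(7/8)(7/8) = 0.66992; P(data | box C) = (5/6)(5/6)(5/6) = 0.5787.
The prior-weighted likelihoods are 1/3 · 0.5787 = 0.1929, 1/3 · 0.66992 = 0.22331, 1/3 · 0.5787 = 0.1929; these sum to 0.60911.
Hence P(box C | data) = (0.1929) / (0.60911) = 0.31669.

0.317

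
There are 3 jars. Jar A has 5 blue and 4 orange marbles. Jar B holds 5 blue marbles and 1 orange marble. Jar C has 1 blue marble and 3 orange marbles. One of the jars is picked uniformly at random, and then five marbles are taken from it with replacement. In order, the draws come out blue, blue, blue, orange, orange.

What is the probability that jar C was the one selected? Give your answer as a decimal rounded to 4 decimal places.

0.1496

The likelihood of the observed sequence under each hypothesis: P(data | jar A) = (5/9)(5/9)(5/9)(4/9)(4/9) = 0.03387; P(data | jar B) = (5/6)(5/6)(5/6)(1/6)(1/6) = 0.016075; P(data | jar C) = (1/4)(1/4)(1/4)(3/4)(3/4) = 0.0087891.
The prior-weighted likelihoods are 1/3 · 0.03387 = 0.01129, 1/3 · 0.016075 = 0.0053584, 1/3 · 0.0087891 = 0.0029297; these sum to 0.019578.
Therefore the posterior P(jar C | data) = (0.0029297) / (0.019578) = 0.14964.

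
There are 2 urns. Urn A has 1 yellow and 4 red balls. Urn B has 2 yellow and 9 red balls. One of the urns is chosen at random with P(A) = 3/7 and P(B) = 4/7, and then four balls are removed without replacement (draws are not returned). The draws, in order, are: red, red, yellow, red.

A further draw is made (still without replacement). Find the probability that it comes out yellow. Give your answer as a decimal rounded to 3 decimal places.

0.066

The likelihood of the observed sequence under each hypothesis: P(data | urn A) = (4/5)(3/4)(1/3)(2/2) = 1/5; P(data | urn B) = (9/11)(8/10)(2/9)(7/8) = 7/55.
Multiplying each by its prior: 3/7 · 1/5 = 3/35, 4/7 · 7/55 = 4/55; with total 61/385.
Normalising, the posterior is P(urn A | data) = 33/61, P(urn B | data) = 28/61.
So P(yellow next | data) = Σ P(yellow next | H) P(H | data) = (0)(33/61) + (1/7)(28/61) = 4/61.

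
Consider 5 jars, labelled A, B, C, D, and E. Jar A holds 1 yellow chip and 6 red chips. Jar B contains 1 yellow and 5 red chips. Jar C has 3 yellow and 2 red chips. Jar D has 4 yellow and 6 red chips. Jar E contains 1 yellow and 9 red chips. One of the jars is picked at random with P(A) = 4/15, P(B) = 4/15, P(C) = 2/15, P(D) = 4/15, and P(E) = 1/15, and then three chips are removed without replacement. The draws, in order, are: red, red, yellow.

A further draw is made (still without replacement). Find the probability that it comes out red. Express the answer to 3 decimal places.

0.780

Under each hypothesis, the probability of the observed sequence is: P(data | jar A) = (6/7)(5/6)(1/5) = 0.14286; P(data | jar B) = (5/6)(4/5)(1/4) = 0.16667; P(data | jar C) = (2/5)(1/4)(3/3) = 0.1; P(data | jar D) = (6/10)(5/9)(4/8) = 0.16667; P(data | jar E) = (9/10)(8/9)(1/8) = 0.1.
Weighting by the prior gives 4/15 · 0.14286 = 0.038095, 4/15 · 0.16667 = 0.044444, 2/15 · 0.1 = 0.013333, 4/15 · 0.16667 = 0.044444, 1/15 · 0.1 = 0.0066667; summing to 0.14698.
The posterior is then P(jar A | data) = 0.25918, P(jar B | data) = 0.30238, P(jar C | data) = 0.090713, P(jar D | data) = 0.30238, P(jar E | data) = 0.045356.
The predictive probability is P(red next | data) = (1)(0.25918) + (1)(0.30238) + (0)(0.090713) + (4/7)(0.30238) + (1)(0.045356) = 0.7797.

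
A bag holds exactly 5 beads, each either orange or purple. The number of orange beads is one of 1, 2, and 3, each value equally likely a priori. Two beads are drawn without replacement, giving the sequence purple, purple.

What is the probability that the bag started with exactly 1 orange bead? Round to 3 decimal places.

0.600

For each hypothesis, P(data | H) works out to: P(data | r = 1) = (4/5)(3/4) = 3/5; P(data | r = 2) = (3/5)(2/4) = 3/10; P(data | r = 3) = (2/5)(1/4) = 1/10.
The prior-weighted likelihoods are 1/3 · 3/5 = 1/5, 1/3 · 3/10 = 1/10, 1/3 · 1/10 = 1/30; with total 1/3.
So P(r = 1 | data) = (1/5) / (1/3) = 3/5.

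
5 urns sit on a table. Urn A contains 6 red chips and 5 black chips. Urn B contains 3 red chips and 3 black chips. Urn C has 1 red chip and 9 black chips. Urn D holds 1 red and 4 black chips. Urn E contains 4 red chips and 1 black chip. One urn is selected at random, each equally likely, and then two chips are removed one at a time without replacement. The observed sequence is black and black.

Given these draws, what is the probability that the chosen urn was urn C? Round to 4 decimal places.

The likelihood of the observed sequence under each hypothesis: P(data | urn A) = (5/11)(4/10) = 2/11; P(data | urn B) = (3/6)(2/5) = 1/5; P(data | urn C) = (9/10)(8/9) = 4/5; P(data | urn D) = (4/5)(3/4) = 3/5; P(data | urn E) = (1/5)(0/4) = 0.
Weighting by the prior gives 1/5 · 2/11 = 2/55, 1/5 · 1/5 = 1/25, 1/5 · 4/5 = 4/25, 1/5 · 3/5 = 3/25, 1/5 · 0 = 0; summing to 98/275.
So P(urn C | data) = (4/25) / (98/275) = 22/49.

0.4490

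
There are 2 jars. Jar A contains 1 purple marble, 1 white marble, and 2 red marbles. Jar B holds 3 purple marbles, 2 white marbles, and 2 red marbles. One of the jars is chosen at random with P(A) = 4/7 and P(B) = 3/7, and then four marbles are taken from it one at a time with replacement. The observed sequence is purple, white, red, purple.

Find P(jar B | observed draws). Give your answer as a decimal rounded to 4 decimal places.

Compute the likelihood of the observed sequence for each case: P(data | jar A) = (1/4)(1/4)(2/4)(1/4) = 0.0078125; P(data | jar B) = (3/7)(2/7)(2/7)(3/7) = 0.014994.
The prior-weighted likelihoods are 4/7 · 0.0078125 = 0.0044643, 3/7 · 0.014994 = 0.0064259; summing to 0.01089.
So P(jar B | data) = (0.0064259) / (0.01089) = 0.59006.

0.5901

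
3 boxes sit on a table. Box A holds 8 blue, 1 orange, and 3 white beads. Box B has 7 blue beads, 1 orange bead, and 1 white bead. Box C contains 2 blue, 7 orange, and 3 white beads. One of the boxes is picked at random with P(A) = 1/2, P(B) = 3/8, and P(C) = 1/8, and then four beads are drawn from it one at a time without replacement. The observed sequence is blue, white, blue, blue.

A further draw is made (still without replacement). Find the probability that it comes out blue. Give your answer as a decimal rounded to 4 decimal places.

For each hypothesis, P(data | H) works out to: P(data | box A) = (8/12)(3/11)(7/10)(6/9) = 0.084848; P(data | box B) = (7/9)(1/8)(6/7)(5/6) = 0.069444; P(data | box C) = (2/12)(3/11)(1/10)(0/9) = 0.
The prior-weighted likelihoods are 1/2 · 0.084848 = 0.042424, 3/8 · 0.069444 = 0.026042, 1/8 · 0 = 0; summing to 0.068466.
The posterior is then P(box A | data) = 0.61964, P(box B | data) = 0.38036, P(box C | data) = 0.
Averaging over the posterior, P(blue next | data) = (5/8)(0.61964) + (4/5)(0.38036) = 0.69156.

0.6916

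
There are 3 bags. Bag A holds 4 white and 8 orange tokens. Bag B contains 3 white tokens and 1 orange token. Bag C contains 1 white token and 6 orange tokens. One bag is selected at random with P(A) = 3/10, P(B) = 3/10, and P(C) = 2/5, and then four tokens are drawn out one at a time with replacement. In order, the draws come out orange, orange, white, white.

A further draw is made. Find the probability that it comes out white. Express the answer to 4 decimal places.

0.4370

Compute the likelihood of the observed sequence for each case: P(data | bag A) = (8/12)(8/12)(4/12)(4/12) = 0.049383; P(data | bag B) = (1/4)(1/4)(3/4)(3/4) = 0.035156; P(data | bag C) = (6/7)(6/7)(1/7)(1/7) = 0.014994.
Multiplying each by its prior: 3/10 · 0.049383 = 0.014815, 3/10 · 0.035156 = 0.010547, 2/5 · 0.014994 = 0.0059975; with total 0.031359.
The posterior is then P(bag A | data) = 0.47242, P(bag B | data) = 0.33632, P(bag C | data) = 0.19125.
Averaging over the posterior, P(white next | data) = (1/3)(0.47242) + (3/4)(0.33632) + (1/7)(0.19125) = 0.43704.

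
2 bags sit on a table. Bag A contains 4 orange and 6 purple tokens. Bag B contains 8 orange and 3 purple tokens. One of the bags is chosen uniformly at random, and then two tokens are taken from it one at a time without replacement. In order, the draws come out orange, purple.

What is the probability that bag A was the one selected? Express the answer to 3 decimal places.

0.550

The likelihood of the observed sequence under each hypothesis: P(data | bag A) = (4/10)(6/9) = 4/15; P(data | bag B) = (8/11)(3/10) = 12/55.
The prior-weighted likelihoods are 1/2 · 4/15 = 2/15, 1/2 · 12/55 = 6/55; with total 8/33.
Hence P(bag A | data) = (2/15) / (8/33) = 11/20.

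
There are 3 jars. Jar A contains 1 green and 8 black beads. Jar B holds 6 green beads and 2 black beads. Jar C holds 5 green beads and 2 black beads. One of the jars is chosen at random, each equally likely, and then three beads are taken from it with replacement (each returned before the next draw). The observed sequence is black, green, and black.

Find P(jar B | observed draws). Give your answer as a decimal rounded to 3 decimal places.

0.243

Under each hypothesis, the probability of the observed sequence is: P(data | jar A) = (8/9)(1/9)(8/9) = 0.087791; P(data | jar B) = (2/8)(6/8)(2/8) = 0.046875; P(data | jar C) = (2/7)(5/7)(2/7) = 0.058309.
Weighting by the prior gives 1/3 · 0.087791 = 0.029264, 1/3 · 0.046875 = 0.015625, 1/3 · 0.058309 = 0.019436; with total 0.064325.
So P(jar B | data) = (0.015625) / (0.064325) = 0.24291.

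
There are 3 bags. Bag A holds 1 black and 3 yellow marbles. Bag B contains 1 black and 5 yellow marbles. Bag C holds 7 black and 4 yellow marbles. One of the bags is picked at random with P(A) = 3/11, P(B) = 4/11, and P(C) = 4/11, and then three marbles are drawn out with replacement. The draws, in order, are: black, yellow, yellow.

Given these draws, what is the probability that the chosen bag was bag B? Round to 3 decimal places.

0.379

Compute the likelihood of the observed sequence for each case: P(data | bag A) = (1/4)(3/4)(3/4) = 0.14062; P(data | bag B) = (1/6)(5/6)(5/6) = 0.11574; P(data | bag C) = (7/11)(4/11)(4/11) = 0.084147.
Multiplying each by its prior: 3/11 · 0.14062 = 0.038352, 4/11 · 0.11574 = 0.042088, 4/11 · 0.084147 = 0.030599; with total 0.11104.
Hence P(bag B | data) = (0.042088) / (0.11104) = 0.37903.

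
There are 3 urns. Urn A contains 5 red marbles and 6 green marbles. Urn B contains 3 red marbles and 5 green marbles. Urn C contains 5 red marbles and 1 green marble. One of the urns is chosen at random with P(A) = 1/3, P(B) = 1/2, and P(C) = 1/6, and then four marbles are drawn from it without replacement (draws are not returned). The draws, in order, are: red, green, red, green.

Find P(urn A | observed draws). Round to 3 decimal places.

0.414

Compute the likelihood of the observed sequence for each case: P(data | urn A) = (5/11)(6/10)(4/9)(5/8) = 0.075758; P(data | urn B) = (3/8)(5/7)(2/6)(4/5) = 0.071429; P(data | urn C) = (5/6)(1/5)(4/4)(0/3) = 0.
The prior-weighted likelihoods are 1/3 · 0.075758 = 0.025253, 1/2 · 0.071429 = 0.035714, 1/6 · 0 = 0; with total 0.060967.
So P(urn A | data) = (0.025253) / (0.060967) = 0.4142.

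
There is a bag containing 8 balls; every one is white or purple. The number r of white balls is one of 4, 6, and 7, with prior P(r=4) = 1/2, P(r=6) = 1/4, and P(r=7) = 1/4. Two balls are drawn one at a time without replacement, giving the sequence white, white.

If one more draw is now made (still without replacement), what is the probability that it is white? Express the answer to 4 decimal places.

Compute the likelihood of the observed sequence for each case: P(data | r = 4) = (4/8)(3/7) = 3/14; P(data | r = 6) = (6/8)(5/7) = 15/28; P(data | r = 7) = (7/8)(6/7) = 3/4.
Weighting by the prior gives 1/2 · 3/14 = 3/28, 1/4 · 15/28 = 15/112, 1/4 · 3/4 = 3/16; summing to 3/7.
Dividing through by the total gives posterior P(r = 4 | data) = 1/4, P(r = 6 | data) = 5/16, P(r = 7 | data) = 7/16.
So P(white next | data) = Σ P(white next | H) P(H | data) = (1/3)(1/4) + (2/3)(5/16) + (5/6)(7/16) = 21/32.

0.6563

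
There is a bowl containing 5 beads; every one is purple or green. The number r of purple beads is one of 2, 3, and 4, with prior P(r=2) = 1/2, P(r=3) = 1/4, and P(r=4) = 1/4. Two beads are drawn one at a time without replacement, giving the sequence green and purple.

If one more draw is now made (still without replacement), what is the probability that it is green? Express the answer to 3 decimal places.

0.455

The likelihood of the observed sequence under each hypothesis: P(data | r = 2) = (3/5)(2/4) = 3/10; P(data | r = 3) = (2/5)(3/4) = 3/10; P(data | r = 4) = (1/5)(4/4) = 1/5.
The prior-weighted likelihoods are 1/2 · 3/10 = 3/20, 1/4 · 3/10 = 3/40, 1/4 · 1/5 = 1/20; with total 11/40.
Normalising, the posterior is P(r = 2 | data) = 6/11, P(r = 3 | data) = 3/11, P(r = 4 | data) = 2/11.
Averaging over the posterior, P(green next | data) = (2/3)(6/11) + (1/3)(3/11) + (0)(2/11) = 5/11.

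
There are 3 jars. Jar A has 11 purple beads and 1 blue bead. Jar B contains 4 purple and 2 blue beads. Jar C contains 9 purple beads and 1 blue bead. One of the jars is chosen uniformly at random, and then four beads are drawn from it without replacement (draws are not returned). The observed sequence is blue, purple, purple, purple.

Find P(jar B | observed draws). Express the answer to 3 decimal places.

Compute the likelihood of the observed sequence for each case: P(data | jar A) = (1/12)(11/11)(10/10)(9/9) = 1/12; P(data | jar B) = (2/6)(4/5)(3/4)(2/3) = 2/15; P(data | jar C) = (1/10)(9/9)(8/8)(7/7) = 1/10.
The prior-weighted likelihoods are 1/3 · 1/12 = 1/36, 1/3 · 2/15 = 2/45, 1/3 · 1/10 = 1/30; with total 19/180.
By Bayes' rule, P(jar B | data) = (2/45) / (19/180) = 8/19.

0.421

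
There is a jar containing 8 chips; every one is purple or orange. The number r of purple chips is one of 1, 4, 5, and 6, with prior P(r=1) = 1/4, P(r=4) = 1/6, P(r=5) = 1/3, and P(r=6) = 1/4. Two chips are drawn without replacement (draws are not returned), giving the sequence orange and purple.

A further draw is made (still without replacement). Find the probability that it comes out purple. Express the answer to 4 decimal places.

0.5772

Compute the likelihood of the observed sequence for each case: P(data | r = 1) = (7/8)(1/7) = 1/8; P(data | r = 4) = (4/8)(4/7) = 2/7; P(data | r = 5) = (3/8)(5/7) = 15/56; P(data | r = 6) = (2/8)(6/7) = 3/14.
Multiplying each by its prior: 1/4 · 1/8 = 1/32, 1/6 · 2/7 = 1/21, 1/3 · 15/56 = 5/56, 1/4 · 3/14 = 3/56; summing to 149/672.
Dividing through by the total gives posterior P(r = 1 | data) = 21/149, P(r = 4 | data) = 32/149, P(r = 5 | data) = 60/149, P(r = 6 | data) = 36/149.
So P(purple next | data) = Σ P(purple next | H) P(H | data) = (0)(21/149) + (1/2)(32/149) + (2/3)(60/149) + (5/6)(36/149) = 86/149.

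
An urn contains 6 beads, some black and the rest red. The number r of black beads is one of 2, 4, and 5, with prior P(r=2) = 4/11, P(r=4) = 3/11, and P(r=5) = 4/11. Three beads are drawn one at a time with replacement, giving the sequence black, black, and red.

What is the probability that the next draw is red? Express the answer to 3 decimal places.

0.351

For each hypothesis, P(data | H) works out to: P(data | r = 2) = (2/6)(2/6)(4/6) = 2/27; P(data | r = 4) = (4/6)(4/6)(2/6) = 4/27; P(data | r = 5) = (5/6)(5/6)(1/6) = 25/216.
The prior-weighted likelihoods are 4/11 · 2/27 = 8/297, 3/11 · 4/27 = 4/99, 4/11 · 25/216 = 25/594; these sum to 65/594.
Normalising, the posterior is P(r = 2 | data) = 16/65, P(r = 4 | data) = 24/65, P(r = 5 | data) = 5/13.
The predictive probability is P(red next | data) = (2/3)(16/65) + (1/3)(24/65) + (1/6)(5/13) = 137/390.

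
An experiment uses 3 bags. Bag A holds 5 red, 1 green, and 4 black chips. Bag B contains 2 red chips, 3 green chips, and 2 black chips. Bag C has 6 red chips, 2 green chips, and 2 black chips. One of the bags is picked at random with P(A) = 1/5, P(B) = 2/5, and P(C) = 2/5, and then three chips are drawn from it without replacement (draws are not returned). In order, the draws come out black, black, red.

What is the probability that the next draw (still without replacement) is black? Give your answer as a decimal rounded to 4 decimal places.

0.1538

The likelihood of the observed sequence under each hypothesis: P(data | bag A) = (4/10)(3/9)(5/8) = 1/12; P(data | bag B) = (2/7)(1/6)(2/5) = 2/105; P(data | bag C) = (2/10)(1/9)(6/8) = 1/60.
Weighting by the prior gives 1/5 · 1/12 = 1/60, 2/5 · 2/105 = 4/525, 2/5 · 1/60 = 1/150; these sum to 13/420.
Normalising, the posterior is P(bag A | data) = 7/13, P(bag B | data) = 16/65, P(bag C | data) = 14/65.
So P(black next | data) = Σ P(black next | H) P(H | data) = (2/7)(7/13) + (0)(16/65) + (0)(14/65) = 2/13.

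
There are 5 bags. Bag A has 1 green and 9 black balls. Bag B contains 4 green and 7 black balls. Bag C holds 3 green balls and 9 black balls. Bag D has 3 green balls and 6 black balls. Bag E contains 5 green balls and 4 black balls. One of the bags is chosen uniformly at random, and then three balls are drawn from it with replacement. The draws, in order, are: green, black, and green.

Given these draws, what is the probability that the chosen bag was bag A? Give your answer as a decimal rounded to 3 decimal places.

Compute the likelihood of the observed sequence for each case: P(data | bag A) = (1/10)(9/10)(1/10) = 0.009; P(data | bag B) = (4/11)(7/11)(4/11) = 0.084147; P(data | bag C) = (3/12)(9/12)(3/12) = 0.046875; P(data | bag D) = (3/9)(6/9)(3/9) = 0.074074; P(data | bag E) = (5/9)(4/9)(5/9) = 0.13717.
Weighting by the prior gives 1/5 · 0.009 = 0.0018, 1/5 · 0.084147 = 0.016829, 1/5 · 0.046875 = 0.009375, 1/5 · 0.074074 = 0.014815, 1/5 · 0.13717 = 0.027435; these sum to 0.070254.
By Bayes' rule, P(bag A | data) = (0.0018) / (0.070254) = 0.025621.

0.026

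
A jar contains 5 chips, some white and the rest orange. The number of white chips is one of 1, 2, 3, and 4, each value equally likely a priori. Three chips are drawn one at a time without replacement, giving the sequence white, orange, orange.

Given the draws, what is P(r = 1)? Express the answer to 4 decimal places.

0.4000

Under each hypothesis, the probability of the observed sequence is: P(data | r = 1) = (1/5)(4/4)(3/3) = 1/5; P(data | r = 2) = (2/5)(3/4)(2/3) = 1/5; P(data | r = 3) = (3/5)(2/4)(1/3) = 1/10; P(data | r = 4) = (4/5)(1/4)(0/3) = 0.
Multiplying each by its prior: 1/4 · 1/5 = 1/20, 1/4 · 1/5 = 1/20, 1/4 · 1/10 = 1/40, 1/4 · 0 = 0; summing to 1/8.
Therefore the posterior P(r = 1 | data) = (1/20) / (1/8) = 2/5.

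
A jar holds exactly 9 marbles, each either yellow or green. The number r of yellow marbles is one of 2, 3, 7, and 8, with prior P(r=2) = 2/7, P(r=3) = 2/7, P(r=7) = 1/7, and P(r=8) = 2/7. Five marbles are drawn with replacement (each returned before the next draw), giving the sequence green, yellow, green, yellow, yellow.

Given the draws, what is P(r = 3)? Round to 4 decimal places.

The likelihood of the observed sequence under each hypothesis: P(data | r = 2) = (7/9)(2/9)(7/9)(2/9)(2/9) = 0.0066386; P(data | r = 3) = (6/9)(3/9)(6/9)(3/9)(3/9) = 0.016461; P(data | r = 7) = (2/9)(7/9)(2/9)(7/9)(7/9) = 0.023235; P(data | r = 8) = (1/9)(8/9)(1/9)(8/9)(8/9) = 0.0086708.
Weighting by the prior gives 2/7 · 0.0066386 = 0.0018967, 2/7 · 0.016461 = 0.0047031, 1/7 · 0.023235 = 0.0033193, 2/7 · 0.0086708 = 0.0024774; with total 0.012396.
Hence P(r = 3 | data) = (0.0047031) / (0.012396) = 0.37939.

0.3794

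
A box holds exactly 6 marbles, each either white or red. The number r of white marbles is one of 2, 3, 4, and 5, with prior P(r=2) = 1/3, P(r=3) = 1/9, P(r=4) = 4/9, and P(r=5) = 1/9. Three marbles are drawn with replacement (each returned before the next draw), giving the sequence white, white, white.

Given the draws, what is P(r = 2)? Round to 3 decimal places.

0.056

The likelihood of the observed sequence under each hypothesis: P(data | r = 2) = (2/6)(2/6)(2/6) = 0.037037; P(data | r = 3) = (3/6)(3/6)(3/6) = 0.125; P(data | r = 4) = (4/6)(4/6)(4/6) = 0.2963; P(data | r = 5) = (5/6)(5/6)(5/6) = 0.5787.
Multiplying each by its prior: 1/3 · 0.037037 = 0.012346, 1/9 · 0.125 = 0.013889, 4/9 · 0.2963 = 0.13169, 1/9 · 0.5787 = 0.0643; summing to 0.22222.
By Bayes' rule, P(r = 2 | data) = (0.012346) / (0.22222) = 0.055556.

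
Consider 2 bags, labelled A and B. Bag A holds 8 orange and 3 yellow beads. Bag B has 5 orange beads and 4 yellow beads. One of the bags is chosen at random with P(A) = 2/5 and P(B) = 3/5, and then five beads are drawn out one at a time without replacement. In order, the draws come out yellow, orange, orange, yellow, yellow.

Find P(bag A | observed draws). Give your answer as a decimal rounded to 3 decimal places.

For each hypothesis, P(data | H) works out to: P(data | bag A) = (3/11)(8/10)(7/9)(2/8)(1/7) = 0.0060606; P(data | bag B) = (4/9)(5/8)(4/7)(3/6)(2/5) = 0.031746.
Multiplying each by its prior: 2/5 · 0.0060606 = 0.0024242, 3/5 · 0.031746 = 0.019048; with total 0.021472.
Hence P(bag A | data) = (0.0024242) / (0.021472) = 0.1129.

0.113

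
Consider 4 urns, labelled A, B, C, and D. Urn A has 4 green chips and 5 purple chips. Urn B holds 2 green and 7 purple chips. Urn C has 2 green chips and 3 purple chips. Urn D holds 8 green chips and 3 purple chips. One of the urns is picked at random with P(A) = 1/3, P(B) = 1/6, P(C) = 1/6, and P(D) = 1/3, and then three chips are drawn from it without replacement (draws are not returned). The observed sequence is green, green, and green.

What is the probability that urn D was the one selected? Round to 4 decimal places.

Under each hypothesis, the probability of the observed sequence is: P(data | urn A) = (4/9)(3/8)(2/7) = 0.047619; P(data | urn B) = (2/9)(1/8)(0/7) = 0; P(data | urn C) = (2/5)(1/4)(0/3) = 0; P(data | urn D) = (8/11)(7/10)(6/9) = 0.33939.
Weighting by the prior gives 1/3 · 0.047619 = 0.015873, 1/6 · 0 = 0, 1/6 · 0 = 0, 1/3 · 0.33939 = 0.11313; these sum to 0.129.
Therefore the posterior P(urn D | data) = (0.11313) / (0.129) = 0.87696.

0.8770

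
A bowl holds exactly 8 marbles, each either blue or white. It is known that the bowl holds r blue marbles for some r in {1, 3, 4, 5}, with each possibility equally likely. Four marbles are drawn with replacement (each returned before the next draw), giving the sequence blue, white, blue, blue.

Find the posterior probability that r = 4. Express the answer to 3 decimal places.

0.331

For each hypothesis, P(data | H) works out to: P(data | r = 1) = (1/8)(7/8)(1/8)(1/8) = 0.001709; P(data | r = 3) = (3/8)(5/8)(3/8)(3/8) = 0.032959; P(data | r = 4) = (4/8)(4/8)(4/8)(4/8) = 0.0625; P(data | r = 5) = (5/8)(3/8)(5/8)(5/8) = 0.091553.
Multiplying each by its prior: 1/4 · 0.001709 = 0.00042725, 1/4 · 0.032959 = 0.0082397, 1/4 · 0.0625 = 0.015625, 1/4 · 0.091553 = 0.022888; with total 0.04718.
Therefore the posterior P(r = 4 | data) = (0.015625) / (0.04718) = 0.33118.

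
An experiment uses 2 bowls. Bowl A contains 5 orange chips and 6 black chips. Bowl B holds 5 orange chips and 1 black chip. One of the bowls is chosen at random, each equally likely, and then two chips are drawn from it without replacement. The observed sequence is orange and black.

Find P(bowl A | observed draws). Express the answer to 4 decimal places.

0.6207

The likelihood of the observed sequence under each hypothesis: P(data | bowl A) = (5/11)(6/10) = 3/11; P(data | bowl B) = (5/6)(1/5) = 1/6.
Weighting by the prior gives 1/2 · 3/11 = 3/22, 1/2 · 1/6 = 1/12; summing to 29/132.
So P(bowl A | data) = (3/22) / (29/132) = 18/29.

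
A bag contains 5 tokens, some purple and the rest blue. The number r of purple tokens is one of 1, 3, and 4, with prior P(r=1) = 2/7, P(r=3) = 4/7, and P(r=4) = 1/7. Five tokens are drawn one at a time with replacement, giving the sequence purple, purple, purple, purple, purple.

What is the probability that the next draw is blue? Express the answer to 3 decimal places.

0.298

Compute the likelihood of the observed sequence for each case: P(data | r = 1) = (1/5)(1/5)(1/5)(1/5)(1/5) = 0.00032; P(data | r = 3) = (3/5)(3/5)(3/5)(3/5)(3/5) = 0.07776; P(data | r = 4) = (4/5)(4/5)(4/5)(4/5)(4/5) = 0.32768.
Multiplying each by its prior: 2/7 · 0.00032 = 9.1429e-05, 4/7 · 0.07776 = 0.044434, 1/7 · 0.32768 = 0.046811; summing to 0.091337.
Dividing through by the total gives posterior P(r = 1 | data) = 0.001001, P(r = 3 | data) = 0.48649, P(r = 4 | data) = 0.51251.
Averaging over the posterior, P(blue next | data) = (4/5)(0.001001) + (2/5)(0.48649) + (1/5)(0.51251) = 0.2979.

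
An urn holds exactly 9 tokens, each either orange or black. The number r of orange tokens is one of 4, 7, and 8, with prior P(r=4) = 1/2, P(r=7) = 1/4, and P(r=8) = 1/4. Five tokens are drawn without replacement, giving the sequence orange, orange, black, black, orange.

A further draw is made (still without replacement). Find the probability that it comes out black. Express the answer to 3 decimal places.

The likelihood of the observed sequence under each hypothesis: P(data | r = 4) = (4/9)(3/8)(5/7)(4/6)(2/5) = 0.031746; P(data | r = 7) = (7/9)(6/8)(2/7)(1/6)(5/5) = 0.027778; P(data | r = 8) = (8/9)(7/8)(1/7)(0/6) = 0.
Multiplying each by its prior: 1/2 · 0.031746 = 0.015873, 1/4 · 0.027778 = 0.0069444, 1/4 · 0 = 0; summing to 0.022817.
The posterior is then P(r = 4 | data) = 0.69565, P(r = 7 | data) = 0.30435, P(r = 8 | data) = 0.
Averaging over the posterior, P(black next | data) = (3/4)(0.69565) + (0)(0.30435) = 0.52174.

0.522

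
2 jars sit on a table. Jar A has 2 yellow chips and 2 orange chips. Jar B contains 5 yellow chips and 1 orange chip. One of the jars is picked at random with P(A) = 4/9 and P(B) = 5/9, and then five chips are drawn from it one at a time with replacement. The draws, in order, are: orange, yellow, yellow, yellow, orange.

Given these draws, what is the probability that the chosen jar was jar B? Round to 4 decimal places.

Compute the likelihood of the observed sequence for each case: P(data | jar A) = (2/4)(2/4)(2/4)(2/4)(2/4) = 0.03125; P(data | jar B) = (1/6)(5/6)(5/6)(5/6)(1/6) = 0.016075.
Multiplying each by its prior: 4/9 · 0.03125 = 0.013889, 5/9 · 0.016075 = 0.0089306; with total 0.02282.
Therefore the posterior P(jar B | data) = (0.0089306) / (0.02282) = 0.39136.

0.3914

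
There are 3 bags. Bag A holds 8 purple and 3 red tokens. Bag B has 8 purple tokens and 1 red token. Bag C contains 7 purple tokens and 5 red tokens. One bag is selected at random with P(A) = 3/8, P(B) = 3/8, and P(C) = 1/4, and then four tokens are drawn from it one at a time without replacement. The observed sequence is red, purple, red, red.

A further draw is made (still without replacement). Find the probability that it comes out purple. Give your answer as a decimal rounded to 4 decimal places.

For each hypothesis, P(data | H) works out to: P(data | bag A) = (3/11)(8/10)(2/9)(1/8) = 1/165; P(data | bag B) = (1/9)(8/8)(0/7) = 0; P(data | bag C) = (5/12)(7/11)(4/10)(3/9) = 7/198.
Weighting by the prior gives 3/8 · 1/165 = 1/440, 3/8 · 0 = 0, 1/4 · 7/198 = 7/792; with total 1/90.
Dividing through by the total gives posterior P(bag A | data) = 9/44, P(bag B | data) = 0, P(bag C | data) = 35/44.
The predictive probability is P(purple next | data) = (1)(9/44) + (3/4)(35/44) = 141/176.

0.8011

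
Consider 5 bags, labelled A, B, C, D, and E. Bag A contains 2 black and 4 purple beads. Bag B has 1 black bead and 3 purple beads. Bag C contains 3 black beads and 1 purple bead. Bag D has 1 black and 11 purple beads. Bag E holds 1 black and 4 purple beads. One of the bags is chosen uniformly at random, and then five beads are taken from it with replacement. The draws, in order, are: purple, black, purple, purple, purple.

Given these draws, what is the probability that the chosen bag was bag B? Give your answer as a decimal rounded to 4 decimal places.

Compute the likelihood of the observed sequence for each case: P(data | bag A) = (4/6)(2/6)(4/6)(4/6)(4/6) = 0.065844; P(data | bag B) = (3/4)(1/4)(3/4)(3/4)(3/4) = 0.079102; P(data | bag C) = (1/4)(3/4)(1/4)(1/4)(1/4) = 0.0029297; P(data | bag D) = (11/12)(1/12)(11/12)(11/12)(11/12) = 0.058839; P(data | bag E) = (4/5)(1/5)(4/5)(4/5)(4/5) = 0.08192.
Weighting by the prior gives 1/5 · 0.065844 = 0.013169, 1/5 · 0.079102 = 0.01582, 1/5 · 0.0029297 = 0.00058594, 1/5 · 0.058839 = 0.011768, 1/5 · 0.08192 = 0.016384; these sum to 0.057727.
Therefore the posterior P(bag B | data) = (0.01582) / (0.057727) = 0.27406.

0.2741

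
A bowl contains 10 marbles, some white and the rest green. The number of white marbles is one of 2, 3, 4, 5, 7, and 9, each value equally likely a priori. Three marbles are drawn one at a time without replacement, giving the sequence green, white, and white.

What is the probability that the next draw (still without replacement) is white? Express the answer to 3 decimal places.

0.541

Under each hypothesis, the probability of the observed sequence is: P(data | r = 2) = (8/10)(2/9)(1/8) = 0.022222; P(data | r = 3) = (7/10)(3/9)(2/8) = 0.058333; P(data | r = 4) = (6/10)(4/9)(3/8) = 0.1; P(data | r = 5) = (5/10)(5/9)(4/8) = 0.13889; P(data | r = 7) = (3/10)(7/9)(6/8) = 0.175; P(data | r = 9) = (1/10)(9/9)(8/8) = 0.1.
Multiplying each by its prior: 1/6 · 0.022222 = 0.0037037, 1/6 · 0.058333 = 0.0097222, 1/6 · 0.1 = 0.016667, 1/6 · 0.13889 = 0.023148, 1/6 · 0.175 = 0.029167, 1/6 · 0.1 = 0.016667; summing to 0.099074.
Dividing through by the total gives posterior P(r = 2 | data) = 0.037383, P(r = 3 | data) = 0.098131, P(r = 4 | data) = 0.16822, P(r = 5 | data) = 0.23364, P(r = 7 | data) = 0.29439, P(r = 9 | data) = 0.16822.
The predictive probability is P(white next | data) = (0)(0.037383) + (1/7)(0.098131) + (2/7)(0.16822) + (3/7)(0.23364) + (5/7)(0.29439) + (1)(0.16822) = 0.54072.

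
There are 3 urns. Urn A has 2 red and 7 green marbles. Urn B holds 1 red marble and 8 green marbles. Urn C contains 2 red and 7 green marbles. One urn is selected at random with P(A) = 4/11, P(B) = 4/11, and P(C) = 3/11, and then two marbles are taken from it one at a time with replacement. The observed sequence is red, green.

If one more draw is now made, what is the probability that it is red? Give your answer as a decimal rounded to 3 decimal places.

For each hypothesis, P(data | H) works out to: P(data | urn A) = (2/9)(7/9) = 14/81; P(data | urn B) = (1/9)(8/9) = 8/81; P(data | urn C) = (2/9)(7/9) = 14/81.
Weighting by the prior gives 4/11 · 14/81 = 56/891, 4/11 · 8/81 = 32/891, 3/11 · 14/81 = 14/297; these sum to 130/891.
The posterior is then P(urn A | data) = 28/65, P(urn B | data) = 16/65, P(urn C | data) = 21/65.
So P(red next | data) = Σ P(red next | H) P(H | data) = (2/9)(28/65) + (1/9)(16/65) + (2/9)(21/65) = 38/195.

0.195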